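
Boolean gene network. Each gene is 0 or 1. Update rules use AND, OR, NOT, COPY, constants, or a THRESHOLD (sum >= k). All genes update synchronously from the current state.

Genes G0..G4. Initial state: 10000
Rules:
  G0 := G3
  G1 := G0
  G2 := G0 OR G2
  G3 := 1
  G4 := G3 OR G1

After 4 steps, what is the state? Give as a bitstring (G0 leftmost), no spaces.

Step 1: G0=G3=0 G1=G0=1 G2=G0|G2=1|0=1 G3=1(const) G4=G3|G1=0|0=0 -> 01110
Step 2: G0=G3=1 G1=G0=0 G2=G0|G2=0|1=1 G3=1(const) G4=G3|G1=1|1=1 -> 10111
Step 3: G0=G3=1 G1=G0=1 G2=G0|G2=1|1=1 G3=1(const) G4=G3|G1=1|0=1 -> 11111
Step 4: G0=G3=1 G1=G0=1 G2=G0|G2=1|1=1 G3=1(const) G4=G3|G1=1|1=1 -> 11111

11111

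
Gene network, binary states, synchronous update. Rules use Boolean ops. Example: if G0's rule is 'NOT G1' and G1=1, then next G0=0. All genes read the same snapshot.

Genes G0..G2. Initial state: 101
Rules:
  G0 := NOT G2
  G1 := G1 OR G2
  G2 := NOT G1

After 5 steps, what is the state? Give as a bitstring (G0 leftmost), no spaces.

Step 1: G0=NOT G2=NOT 1=0 G1=G1|G2=0|1=1 G2=NOT G1=NOT 0=1 -> 011
Step 2: G0=NOT G2=NOT 1=0 G1=G1|G2=1|1=1 G2=NOT G1=NOT 1=0 -> 010
Step 3: G0=NOT G2=NOT 0=1 G1=G1|G2=1|0=1 G2=NOT G1=NOT 1=0 -> 110
Step 4: G0=NOT G2=NOT 0=1 G1=G1|G2=1|0=1 G2=NOT G1=NOT 1=0 -> 110
Step 5: G0=NOT G2=NOT 0=1 G1=G1|G2=1|0=1 G2=NOT G1=NOT 1=0 -> 110

110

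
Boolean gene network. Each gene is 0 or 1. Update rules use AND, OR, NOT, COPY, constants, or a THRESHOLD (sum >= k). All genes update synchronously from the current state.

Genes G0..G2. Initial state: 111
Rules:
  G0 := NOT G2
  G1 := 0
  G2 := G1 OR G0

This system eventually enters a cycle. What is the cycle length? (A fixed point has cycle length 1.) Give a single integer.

Step 0: 111
Step 1: G0=NOT G2=NOT 1=0 G1=0(const) G2=G1|G0=1|1=1 -> 001
Step 2: G0=NOT G2=NOT 1=0 G1=0(const) G2=G1|G0=0|0=0 -> 000
Step 3: G0=NOT G2=NOT 0=1 G1=0(const) G2=G1|G0=0|0=0 -> 100
Step 4: G0=NOT G2=NOT 0=1 G1=0(const) G2=G1|G0=0|1=1 -> 101
Step 5: G0=NOT G2=NOT 1=0 G1=0(const) G2=G1|G0=0|1=1 -> 001
State from step 5 equals state from step 1 -> cycle length 4

Answer: 4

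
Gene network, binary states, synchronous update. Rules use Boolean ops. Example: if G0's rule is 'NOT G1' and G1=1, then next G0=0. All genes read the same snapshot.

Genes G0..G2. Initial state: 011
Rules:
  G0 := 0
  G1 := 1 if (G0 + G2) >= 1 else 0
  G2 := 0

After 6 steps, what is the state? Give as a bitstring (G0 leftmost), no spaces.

Step 1: G0=0(const) G1=(0+1>=1)=1 G2=0(const) -> 010
Step 2: G0=0(const) G1=(0+0>=1)=0 G2=0(const) -> 000
Step 3: G0=0(const) G1=(0+0>=1)=0 G2=0(const) -> 000
Step 4: G0=0(const) G1=(0+0>=1)=0 G2=0(const) -> 000
Step 5: G0=0(const) G1=(0+0>=1)=0 G2=0(const) -> 000
Step 6: G0=0(const) G1=(0+0>=1)=0 G2=0(const) -> 000

000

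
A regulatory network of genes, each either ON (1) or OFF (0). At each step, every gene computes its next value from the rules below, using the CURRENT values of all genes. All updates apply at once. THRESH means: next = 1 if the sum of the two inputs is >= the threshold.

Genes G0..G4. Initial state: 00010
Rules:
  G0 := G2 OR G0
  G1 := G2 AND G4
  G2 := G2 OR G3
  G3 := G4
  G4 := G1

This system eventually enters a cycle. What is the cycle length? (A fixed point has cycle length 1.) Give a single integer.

Answer: 1

Derivation:
Step 0: 00010
Step 1: G0=G2|G0=0|0=0 G1=G2&G4=0&0=0 G2=G2|G3=0|1=1 G3=G4=0 G4=G1=0 -> 00100
Step 2: G0=G2|G0=1|0=1 G1=G2&G4=1&0=0 G2=G2|G3=1|0=1 G3=G4=0 G4=G1=0 -> 10100
Step 3: G0=G2|G0=1|1=1 G1=G2&G4=1&0=0 G2=G2|G3=1|0=1 G3=G4=0 G4=G1=0 -> 10100
State from step 3 equals state from step 2 -> cycle length 1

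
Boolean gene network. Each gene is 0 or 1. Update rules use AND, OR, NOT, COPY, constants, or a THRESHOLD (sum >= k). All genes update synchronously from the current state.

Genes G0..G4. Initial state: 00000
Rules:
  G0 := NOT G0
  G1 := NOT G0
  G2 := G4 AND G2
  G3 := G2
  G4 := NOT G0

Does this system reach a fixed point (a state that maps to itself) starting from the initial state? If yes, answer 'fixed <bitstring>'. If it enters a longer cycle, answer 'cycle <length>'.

Answer: cycle 2

Derivation:
Step 0: 00000
Step 1: G0=NOT G0=NOT 0=1 G1=NOT G0=NOT 0=1 G2=G4&G2=0&0=0 G3=G2=0 G4=NOT G0=NOT 0=1 -> 11001
Step 2: G0=NOT G0=NOT 1=0 G1=NOT G0=NOT 1=0 G2=G4&G2=1&0=0 G3=G2=0 G4=NOT G0=NOT 1=0 -> 00000
Cycle of length 2 starting at step 0 -> no fixed point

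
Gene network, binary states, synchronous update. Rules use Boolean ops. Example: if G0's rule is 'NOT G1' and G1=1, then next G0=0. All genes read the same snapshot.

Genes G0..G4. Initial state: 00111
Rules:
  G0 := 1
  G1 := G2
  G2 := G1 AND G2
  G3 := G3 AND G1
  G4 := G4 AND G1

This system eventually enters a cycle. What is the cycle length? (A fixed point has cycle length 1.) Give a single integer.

Step 0: 00111
Step 1: G0=1(const) G1=G2=1 G2=G1&G2=0&1=0 G3=G3&G1=1&0=0 G4=G4&G1=1&0=0 -> 11000
Step 2: G0=1(const) G1=G2=0 G2=G1&G2=1&0=0 G3=G3&G1=0&1=0 G4=G4&G1=0&1=0 -> 10000
Step 3: G0=1(const) G1=G2=0 G2=G1&G2=0&0=0 G3=G3&G1=0&0=0 G4=G4&G1=0&0=0 -> 10000
State from step 3 equals state from step 2 -> cycle length 1

Answer: 1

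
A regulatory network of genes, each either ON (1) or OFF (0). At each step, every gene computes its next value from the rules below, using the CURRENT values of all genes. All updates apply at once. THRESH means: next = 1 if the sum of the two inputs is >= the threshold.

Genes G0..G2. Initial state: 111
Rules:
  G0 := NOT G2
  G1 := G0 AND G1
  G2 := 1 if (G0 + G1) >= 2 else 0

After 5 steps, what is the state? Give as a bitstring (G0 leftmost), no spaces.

Step 1: G0=NOT G2=NOT 1=0 G1=G0&G1=1&1=1 G2=(1+1>=2)=1 -> 011
Step 2: G0=NOT G2=NOT 1=0 G1=G0&G1=0&1=0 G2=(0+1>=2)=0 -> 000
Step 3: G0=NOT G2=NOT 0=1 G1=G0&G1=0&0=0 G2=(0+0>=2)=0 -> 100
Step 4: G0=NOT G2=NOT 0=1 G1=G0&G1=1&0=0 G2=(1+0>=2)=0 -> 100
Step 5: G0=NOT G2=NOT 0=1 G1=G0&G1=1&0=0 G2=(1+0>=2)=0 -> 100

100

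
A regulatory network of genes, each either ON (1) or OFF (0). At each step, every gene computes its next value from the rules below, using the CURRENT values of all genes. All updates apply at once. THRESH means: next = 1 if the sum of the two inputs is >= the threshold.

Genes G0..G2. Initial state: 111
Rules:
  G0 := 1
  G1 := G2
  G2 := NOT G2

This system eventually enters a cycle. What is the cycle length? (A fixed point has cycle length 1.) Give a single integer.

Answer: 2

Derivation:
Step 0: 111
Step 1: G0=1(const) G1=G2=1 G2=NOT G2=NOT 1=0 -> 110
Step 2: G0=1(const) G1=G2=0 G2=NOT G2=NOT 0=1 -> 101
Step 3: G0=1(const) G1=G2=1 G2=NOT G2=NOT 1=0 -> 110
State from step 3 equals state from step 1 -> cycle length 2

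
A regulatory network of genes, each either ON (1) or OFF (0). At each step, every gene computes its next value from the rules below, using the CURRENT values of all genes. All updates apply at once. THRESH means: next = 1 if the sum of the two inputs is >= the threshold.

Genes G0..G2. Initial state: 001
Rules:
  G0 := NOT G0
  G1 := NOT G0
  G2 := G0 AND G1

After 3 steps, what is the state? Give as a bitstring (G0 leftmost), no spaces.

Step 1: G0=NOT G0=NOT 0=1 G1=NOT G0=NOT 0=1 G2=G0&G1=0&0=0 -> 110
Step 2: G0=NOT G0=NOT 1=0 G1=NOT G0=NOT 1=0 G2=G0&G1=1&1=1 -> 001
Step 3: G0=NOT G0=NOT 0=1 G1=NOT G0=NOT 0=1 G2=G0&G1=0&0=0 -> 110

110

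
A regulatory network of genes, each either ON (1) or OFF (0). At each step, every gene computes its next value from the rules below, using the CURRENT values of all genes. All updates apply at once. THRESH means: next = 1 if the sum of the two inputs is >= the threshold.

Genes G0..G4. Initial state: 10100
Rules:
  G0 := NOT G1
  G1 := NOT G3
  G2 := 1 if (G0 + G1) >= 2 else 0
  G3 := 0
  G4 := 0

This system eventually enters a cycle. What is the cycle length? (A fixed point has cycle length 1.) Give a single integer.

Step 0: 10100
Step 1: G0=NOT G1=NOT 0=1 G1=NOT G3=NOT 0=1 G2=(1+0>=2)=0 G3=0(const) G4=0(const) -> 11000
Step 2: G0=NOT G1=NOT 1=0 G1=NOT G3=NOT 0=1 G2=(1+1>=2)=1 G3=0(const) G4=0(const) -> 01100
Step 3: G0=NOT G1=NOT 1=0 G1=NOT G3=NOT 0=1 G2=(0+1>=2)=0 G3=0(const) G4=0(const) -> 01000
Step 4: G0=NOT G1=NOT 1=0 G1=NOT G3=NOT 0=1 G2=(0+1>=2)=0 G3=0(const) G4=0(const) -> 01000
State from step 4 equals state from step 3 -> cycle length 1

Answer: 1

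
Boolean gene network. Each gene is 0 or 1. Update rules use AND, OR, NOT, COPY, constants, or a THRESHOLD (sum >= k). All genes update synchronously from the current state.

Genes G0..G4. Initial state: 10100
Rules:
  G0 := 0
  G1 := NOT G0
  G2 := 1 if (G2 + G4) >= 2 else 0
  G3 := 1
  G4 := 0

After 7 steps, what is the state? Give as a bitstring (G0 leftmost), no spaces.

Step 1: G0=0(const) G1=NOT G0=NOT 1=0 G2=(1+0>=2)=0 G3=1(const) G4=0(const) -> 00010
Step 2: G0=0(const) G1=NOT G0=NOT 0=1 G2=(0+0>=2)=0 G3=1(const) G4=0(const) -> 01010
Step 3: G0=0(const) G1=NOT G0=NOT 0=1 G2=(0+0>=2)=0 G3=1(const) G4=0(const) -> 01010
Step 4: G0=0(const) G1=NOT G0=NOT 0=1 G2=(0+0>=2)=0 G3=1(const) G4=0(const) -> 01010
Step 5: G0=0(const) G1=NOT G0=NOT 0=1 G2=(0+0>=2)=0 G3=1(const) G4=0(const) -> 01010
Step 6: G0=0(const) G1=NOT G0=NOT 0=1 G2=(0+0>=2)=0 G3=1(const) G4=0(const) -> 01010
Step 7: G0=0(const) G1=NOT G0=NOT 0=1 G2=(0+0>=2)=0 G3=1(const) G4=0(const) -> 01010

01010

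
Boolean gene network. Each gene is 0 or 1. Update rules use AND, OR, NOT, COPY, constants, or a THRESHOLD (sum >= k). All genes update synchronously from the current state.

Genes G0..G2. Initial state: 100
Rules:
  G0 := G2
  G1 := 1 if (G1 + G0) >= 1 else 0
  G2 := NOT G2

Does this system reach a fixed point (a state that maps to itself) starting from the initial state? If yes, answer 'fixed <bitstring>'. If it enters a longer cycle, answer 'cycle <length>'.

Answer: cycle 2

Derivation:
Step 0: 100
Step 1: G0=G2=0 G1=(0+1>=1)=1 G2=NOT G2=NOT 0=1 -> 011
Step 2: G0=G2=1 G1=(1+0>=1)=1 G2=NOT G2=NOT 1=0 -> 110
Step 3: G0=G2=0 G1=(1+1>=1)=1 G2=NOT G2=NOT 0=1 -> 011
Cycle of length 2 starting at step 1 -> no fixed point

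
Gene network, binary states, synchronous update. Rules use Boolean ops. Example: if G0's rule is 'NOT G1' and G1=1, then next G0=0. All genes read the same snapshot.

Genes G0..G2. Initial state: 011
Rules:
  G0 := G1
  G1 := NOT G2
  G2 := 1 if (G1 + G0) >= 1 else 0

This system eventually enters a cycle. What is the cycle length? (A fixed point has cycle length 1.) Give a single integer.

Step 0: 011
Step 1: G0=G1=1 G1=NOT G2=NOT 1=0 G2=(1+0>=1)=1 -> 101
Step 2: G0=G1=0 G1=NOT G2=NOT 1=0 G2=(0+1>=1)=1 -> 001
Step 3: G0=G1=0 G1=NOT G2=NOT 1=0 G2=(0+0>=1)=0 -> 000
Step 4: G0=G1=0 G1=NOT G2=NOT 0=1 G2=(0+0>=1)=0 -> 010
Step 5: G0=G1=1 G1=NOT G2=NOT 0=1 G2=(1+0>=1)=1 -> 111
Step 6: G0=G1=1 G1=NOT G2=NOT 1=0 G2=(1+1>=1)=1 -> 101
State from step 6 equals state from step 1 -> cycle length 5

Answer: 5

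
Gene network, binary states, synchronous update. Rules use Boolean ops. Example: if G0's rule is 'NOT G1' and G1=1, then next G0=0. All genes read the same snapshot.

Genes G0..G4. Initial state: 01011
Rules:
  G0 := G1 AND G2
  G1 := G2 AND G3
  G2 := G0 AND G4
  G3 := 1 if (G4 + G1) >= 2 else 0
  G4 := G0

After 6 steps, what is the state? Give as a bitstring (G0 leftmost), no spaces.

Step 1: G0=G1&G2=1&0=0 G1=G2&G3=0&1=0 G2=G0&G4=0&1=0 G3=(1+1>=2)=1 G4=G0=0 -> 00010
Step 2: G0=G1&G2=0&0=0 G1=G2&G3=0&1=0 G2=G0&G4=0&0=0 G3=(0+0>=2)=0 G4=G0=0 -> 00000
Step 3: G0=G1&G2=0&0=0 G1=G2&G3=0&0=0 G2=G0&G4=0&0=0 G3=(0+0>=2)=0 G4=G0=0 -> 00000
Step 4: G0=G1&G2=0&0=0 G1=G2&G3=0&0=0 G2=G0&G4=0&0=0 G3=(0+0>=2)=0 G4=G0=0 -> 00000
Step 5: G0=G1&G2=0&0=0 G1=G2&G3=0&0=0 G2=G0&G4=0&0=0 G3=(0+0>=2)=0 G4=G0=0 -> 00000
Step 6: G0=G1&G2=0&0=0 G1=G2&G3=0&0=0 G2=G0&G4=0&0=0 G3=(0+0>=2)=0 G4=G0=0 -> 00000

00000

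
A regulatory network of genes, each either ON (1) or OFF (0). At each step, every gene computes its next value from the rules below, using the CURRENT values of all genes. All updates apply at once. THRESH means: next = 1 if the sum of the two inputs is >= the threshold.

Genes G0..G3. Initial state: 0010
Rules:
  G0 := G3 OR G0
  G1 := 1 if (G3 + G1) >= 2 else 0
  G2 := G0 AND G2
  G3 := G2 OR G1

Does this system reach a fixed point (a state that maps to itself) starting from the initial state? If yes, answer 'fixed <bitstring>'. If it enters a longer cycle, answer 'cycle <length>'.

Step 0: 0010
Step 1: G0=G3|G0=0|0=0 G1=(0+0>=2)=0 G2=G0&G2=0&1=0 G3=G2|G1=1|0=1 -> 0001
Step 2: G0=G3|G0=1|0=1 G1=(1+0>=2)=0 G2=G0&G2=0&0=0 G3=G2|G1=0|0=0 -> 1000
Step 3: G0=G3|G0=0|1=1 G1=(0+0>=2)=0 G2=G0&G2=1&0=0 G3=G2|G1=0|0=0 -> 1000
Fixed point reached at step 2: 1000

Answer: fixed 1000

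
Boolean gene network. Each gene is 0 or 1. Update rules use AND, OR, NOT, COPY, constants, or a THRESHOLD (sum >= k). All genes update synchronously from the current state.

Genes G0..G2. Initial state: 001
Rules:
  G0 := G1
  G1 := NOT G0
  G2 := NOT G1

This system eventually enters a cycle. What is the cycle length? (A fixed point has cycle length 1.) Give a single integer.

Step 0: 001
Step 1: G0=G1=0 G1=NOT G0=NOT 0=1 G2=NOT G1=NOT 0=1 -> 011
Step 2: G0=G1=1 G1=NOT G0=NOT 0=1 G2=NOT G1=NOT 1=0 -> 110
Step 3: G0=G1=1 G1=NOT G0=NOT 1=0 G2=NOT G1=NOT 1=0 -> 100
Step 4: G0=G1=0 G1=NOT G0=NOT 1=0 G2=NOT G1=NOT 0=1 -> 001
State from step 4 equals state from step 0 -> cycle length 4

Answer: 4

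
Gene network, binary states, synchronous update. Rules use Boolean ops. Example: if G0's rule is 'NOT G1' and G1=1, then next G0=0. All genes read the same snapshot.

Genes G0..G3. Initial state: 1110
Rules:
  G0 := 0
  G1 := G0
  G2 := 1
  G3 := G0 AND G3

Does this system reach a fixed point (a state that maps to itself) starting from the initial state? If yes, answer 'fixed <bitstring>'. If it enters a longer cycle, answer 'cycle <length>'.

Step 0: 1110
Step 1: G0=0(const) G1=G0=1 G2=1(const) G3=G0&G3=1&0=0 -> 0110
Step 2: G0=0(const) G1=G0=0 G2=1(const) G3=G0&G3=0&0=0 -> 0010
Step 3: G0=0(const) G1=G0=0 G2=1(const) G3=G0&G3=0&0=0 -> 0010
Fixed point reached at step 2: 0010

Answer: fixed 0010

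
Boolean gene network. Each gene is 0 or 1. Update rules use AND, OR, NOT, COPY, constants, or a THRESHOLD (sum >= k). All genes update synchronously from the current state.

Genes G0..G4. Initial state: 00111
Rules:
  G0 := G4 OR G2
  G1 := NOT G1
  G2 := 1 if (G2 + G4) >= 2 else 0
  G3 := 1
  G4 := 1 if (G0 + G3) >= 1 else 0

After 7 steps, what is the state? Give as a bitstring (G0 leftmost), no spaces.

Step 1: G0=G4|G2=1|1=1 G1=NOT G1=NOT 0=1 G2=(1+1>=2)=1 G3=1(const) G4=(0+1>=1)=1 -> 11111
Step 2: G0=G4|G2=1|1=1 G1=NOT G1=NOT 1=0 G2=(1+1>=2)=1 G3=1(const) G4=(1+1>=1)=1 -> 10111
Step 3: G0=G4|G2=1|1=1 G1=NOT G1=NOT 0=1 G2=(1+1>=2)=1 G3=1(const) G4=(1+1>=1)=1 -> 11111
Step 4: G0=G4|G2=1|1=1 G1=NOT G1=NOT 1=0 G2=(1+1>=2)=1 G3=1(const) G4=(1+1>=1)=1 -> 10111
Step 5: G0=G4|G2=1|1=1 G1=NOT G1=NOT 0=1 G2=(1+1>=2)=1 G3=1(const) G4=(1+1>=1)=1 -> 11111
Step 6: G0=G4|G2=1|1=1 G1=NOT G1=NOT 1=0 G2=(1+1>=2)=1 G3=1(const) G4=(1+1>=1)=1 -> 10111
Step 7: G0=G4|G2=1|1=1 G1=NOT G1=NOT 0=1 G2=(1+1>=2)=1 G3=1(const) G4=(1+1>=1)=1 -> 11111

11111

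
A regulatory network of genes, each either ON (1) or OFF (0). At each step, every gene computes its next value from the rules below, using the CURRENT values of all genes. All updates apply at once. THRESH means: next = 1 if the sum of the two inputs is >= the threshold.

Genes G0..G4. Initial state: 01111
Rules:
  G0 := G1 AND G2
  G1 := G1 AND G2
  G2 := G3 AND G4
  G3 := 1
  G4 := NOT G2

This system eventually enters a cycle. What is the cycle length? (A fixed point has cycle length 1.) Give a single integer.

Step 0: 01111
Step 1: G0=G1&G2=1&1=1 G1=G1&G2=1&1=1 G2=G3&G4=1&1=1 G3=1(const) G4=NOT G2=NOT 1=0 -> 11110
Step 2: G0=G1&G2=1&1=1 G1=G1&G2=1&1=1 G2=G3&G4=1&0=0 G3=1(const) G4=NOT G2=NOT 1=0 -> 11010
Step 3: G0=G1&G2=1&0=0 G1=G1&G2=1&0=0 G2=G3&G4=1&0=0 G3=1(const) G4=NOT G2=NOT 0=1 -> 00011
Step 4: G0=G1&G2=0&0=0 G1=G1&G2=0&0=0 G2=G3&G4=1&1=1 G3=1(const) G4=NOT G2=NOT 0=1 -> 00111
Step 5: G0=G1&G2=0&1=0 G1=G1&G2=0&1=0 G2=G3&G4=1&1=1 G3=1(const) G4=NOT G2=NOT 1=0 -> 00110
Step 6: G0=G1&G2=0&1=0 G1=G1&G2=0&1=0 G2=G3&G4=1&0=0 G3=1(const) G4=NOT G2=NOT 1=0 -> 00010
Step 7: G0=G1&G2=0&0=0 G1=G1&G2=0&0=0 G2=G3&G4=1&0=0 G3=1(const) G4=NOT G2=NOT 0=1 -> 00011
State from step 7 equals state from step 3 -> cycle length 4

Answer: 4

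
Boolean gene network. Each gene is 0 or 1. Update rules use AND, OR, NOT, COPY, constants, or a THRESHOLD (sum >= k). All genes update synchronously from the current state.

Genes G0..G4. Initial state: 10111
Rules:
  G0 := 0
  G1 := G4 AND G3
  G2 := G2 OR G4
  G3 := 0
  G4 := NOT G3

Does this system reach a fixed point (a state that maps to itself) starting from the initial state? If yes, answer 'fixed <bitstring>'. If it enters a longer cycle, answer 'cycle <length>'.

Answer: fixed 00101

Derivation:
Step 0: 10111
Step 1: G0=0(const) G1=G4&G3=1&1=1 G2=G2|G4=1|1=1 G3=0(const) G4=NOT G3=NOT 1=0 -> 01100
Step 2: G0=0(const) G1=G4&G3=0&0=0 G2=G2|G4=1|0=1 G3=0(const) G4=NOT G3=NOT 0=1 -> 00101
Step 3: G0=0(const) G1=G4&G3=1&0=0 G2=G2|G4=1|1=1 G3=0(const) G4=NOT G3=NOT 0=1 -> 00101
Fixed point reached at step 2: 00101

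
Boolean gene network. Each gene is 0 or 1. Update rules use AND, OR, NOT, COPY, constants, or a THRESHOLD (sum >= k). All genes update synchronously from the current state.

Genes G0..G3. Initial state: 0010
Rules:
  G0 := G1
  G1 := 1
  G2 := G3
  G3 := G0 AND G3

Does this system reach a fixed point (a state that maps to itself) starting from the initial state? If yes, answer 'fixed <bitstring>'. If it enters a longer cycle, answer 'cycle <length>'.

Answer: fixed 1100

Derivation:
Step 0: 0010
Step 1: G0=G1=0 G1=1(const) G2=G3=0 G3=G0&G3=0&0=0 -> 0100
Step 2: G0=G1=1 G1=1(const) G2=G3=0 G3=G0&G3=0&0=0 -> 1100
Step 3: G0=G1=1 G1=1(const) G2=G3=0 G3=G0&G3=1&0=0 -> 1100
Fixed point reached at step 2: 1100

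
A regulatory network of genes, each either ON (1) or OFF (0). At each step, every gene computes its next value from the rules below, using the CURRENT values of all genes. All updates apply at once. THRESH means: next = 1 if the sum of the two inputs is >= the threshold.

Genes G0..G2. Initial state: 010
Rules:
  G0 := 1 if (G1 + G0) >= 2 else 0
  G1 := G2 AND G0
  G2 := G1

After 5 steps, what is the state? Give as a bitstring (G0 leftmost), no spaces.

Step 1: G0=(1+0>=2)=0 G1=G2&G0=0&0=0 G2=G1=1 -> 001
Step 2: G0=(0+0>=2)=0 G1=G2&G0=1&0=0 G2=G1=0 -> 000
Step 3: G0=(0+0>=2)=0 G1=G2&G0=0&0=0 G2=G1=0 -> 000
Step 4: G0=(0+0>=2)=0 G1=G2&G0=0&0=0 G2=G1=0 -> 000
Step 5: G0=(0+0>=2)=0 G1=G2&G0=0&0=0 G2=G1=0 -> 000

000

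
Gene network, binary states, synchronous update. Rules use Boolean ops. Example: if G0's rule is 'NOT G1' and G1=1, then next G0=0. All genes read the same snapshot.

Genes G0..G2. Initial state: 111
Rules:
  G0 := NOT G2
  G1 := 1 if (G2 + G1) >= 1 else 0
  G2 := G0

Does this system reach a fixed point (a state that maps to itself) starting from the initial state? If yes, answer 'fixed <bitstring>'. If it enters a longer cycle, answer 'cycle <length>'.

Step 0: 111
Step 1: G0=NOT G2=NOT 1=0 G1=(1+1>=1)=1 G2=G0=1 -> 011
Step 2: G0=NOT G2=NOT 1=0 G1=(1+1>=1)=1 G2=G0=0 -> 010
Step 3: G0=NOT G2=NOT 0=1 G1=(0+1>=1)=1 G2=G0=0 -> 110
Step 4: G0=NOT G2=NOT 0=1 G1=(0+1>=1)=1 G2=G0=1 -> 111
Cycle of length 4 starting at step 0 -> no fixed point

Answer: cycle 4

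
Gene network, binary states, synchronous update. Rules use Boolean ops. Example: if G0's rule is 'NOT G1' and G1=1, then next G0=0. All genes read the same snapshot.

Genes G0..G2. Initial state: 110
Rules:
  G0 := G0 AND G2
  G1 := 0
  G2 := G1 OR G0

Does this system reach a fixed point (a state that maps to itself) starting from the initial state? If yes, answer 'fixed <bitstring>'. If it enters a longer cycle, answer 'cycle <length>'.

Answer: fixed 000

Derivation:
Step 0: 110
Step 1: G0=G0&G2=1&0=0 G1=0(const) G2=G1|G0=1|1=1 -> 001
Step 2: G0=G0&G2=0&1=0 G1=0(const) G2=G1|G0=0|0=0 -> 000
Step 3: G0=G0&G2=0&0=0 G1=0(const) G2=G1|G0=0|0=0 -> 000
Fixed point reached at step 2: 000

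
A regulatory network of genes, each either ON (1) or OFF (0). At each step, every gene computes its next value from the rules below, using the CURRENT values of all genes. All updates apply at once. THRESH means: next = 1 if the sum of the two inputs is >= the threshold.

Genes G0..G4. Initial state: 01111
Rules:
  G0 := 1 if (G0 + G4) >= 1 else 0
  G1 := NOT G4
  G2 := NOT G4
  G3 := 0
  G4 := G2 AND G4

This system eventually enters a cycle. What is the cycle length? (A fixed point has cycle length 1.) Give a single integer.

Step 0: 01111
Step 1: G0=(0+1>=1)=1 G1=NOT G4=NOT 1=0 G2=NOT G4=NOT 1=0 G3=0(const) G4=G2&G4=1&1=1 -> 10001
Step 2: G0=(1+1>=1)=1 G1=NOT G4=NOT 1=0 G2=NOT G4=NOT 1=0 G3=0(const) G4=G2&G4=0&1=0 -> 10000
Step 3: G0=(1+0>=1)=1 G1=NOT G4=NOT 0=1 G2=NOT G4=NOT 0=1 G3=0(const) G4=G2&G4=0&0=0 -> 11100
Step 4: G0=(1+0>=1)=1 G1=NOT G4=NOT 0=1 G2=NOT G4=NOT 0=1 G3=0(const) G4=G2&G4=1&0=0 -> 11100
State from step 4 equals state from step 3 -> cycle length 1

Answer: 1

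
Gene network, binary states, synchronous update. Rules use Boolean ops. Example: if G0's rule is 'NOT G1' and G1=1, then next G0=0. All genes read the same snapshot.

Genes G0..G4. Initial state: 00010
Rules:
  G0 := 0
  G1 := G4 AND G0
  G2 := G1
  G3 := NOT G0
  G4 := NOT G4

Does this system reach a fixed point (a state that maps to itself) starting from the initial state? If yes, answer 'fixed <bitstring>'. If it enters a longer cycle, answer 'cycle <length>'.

Step 0: 00010
Step 1: G0=0(const) G1=G4&G0=0&0=0 G2=G1=0 G3=NOT G0=NOT 0=1 G4=NOT G4=NOT 0=1 -> 00011
Step 2: G0=0(const) G1=G4&G0=1&0=0 G2=G1=0 G3=NOT G0=NOT 0=1 G4=NOT G4=NOT 1=0 -> 00010
Cycle of length 2 starting at step 0 -> no fixed point

Answer: cycle 2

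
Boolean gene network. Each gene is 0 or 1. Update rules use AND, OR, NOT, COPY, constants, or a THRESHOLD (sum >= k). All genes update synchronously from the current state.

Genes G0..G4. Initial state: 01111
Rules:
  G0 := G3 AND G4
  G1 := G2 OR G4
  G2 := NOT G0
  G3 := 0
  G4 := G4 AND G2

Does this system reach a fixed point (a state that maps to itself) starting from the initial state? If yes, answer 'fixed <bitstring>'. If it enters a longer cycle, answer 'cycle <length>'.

Step 0: 01111
Step 1: G0=G3&G4=1&1=1 G1=G2|G4=1|1=1 G2=NOT G0=NOT 0=1 G3=0(const) G4=G4&G2=1&1=1 -> 11101
Step 2: G0=G3&G4=0&1=0 G1=G2|G4=1|1=1 G2=NOT G0=NOT 1=0 G3=0(const) G4=G4&G2=1&1=1 -> 01001
Step 3: G0=G3&G4=0&1=0 G1=G2|G4=0|1=1 G2=NOT G0=NOT 0=1 G3=0(const) G4=G4&G2=1&0=0 -> 01100
Step 4: G0=G3&G4=0&0=0 G1=G2|G4=1|0=1 G2=NOT G0=NOT 0=1 G3=0(const) G4=G4&G2=0&1=0 -> 01100
Fixed point reached at step 3: 01100

Answer: fixed 01100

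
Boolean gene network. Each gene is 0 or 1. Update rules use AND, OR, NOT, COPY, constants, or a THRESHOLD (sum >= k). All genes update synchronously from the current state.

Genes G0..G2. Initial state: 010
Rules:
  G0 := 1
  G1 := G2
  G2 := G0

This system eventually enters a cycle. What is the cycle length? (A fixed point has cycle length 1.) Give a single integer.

Answer: 1

Derivation:
Step 0: 010
Step 1: G0=1(const) G1=G2=0 G2=G0=0 -> 100
Step 2: G0=1(const) G1=G2=0 G2=G0=1 -> 101
Step 3: G0=1(const) G1=G2=1 G2=G0=1 -> 111
Step 4: G0=1(const) G1=G2=1 G2=G0=1 -> 111
State from step 4 equals state from step 3 -> cycle length 1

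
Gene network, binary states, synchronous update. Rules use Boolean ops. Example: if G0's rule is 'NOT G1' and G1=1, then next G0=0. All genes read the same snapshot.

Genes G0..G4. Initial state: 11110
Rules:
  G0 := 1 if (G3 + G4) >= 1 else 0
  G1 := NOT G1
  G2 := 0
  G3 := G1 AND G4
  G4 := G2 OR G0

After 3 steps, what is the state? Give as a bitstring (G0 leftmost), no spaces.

Step 1: G0=(1+0>=1)=1 G1=NOT G1=NOT 1=0 G2=0(const) G3=G1&G4=1&0=0 G4=G2|G0=1|1=1 -> 10001
Step 2: G0=(0+1>=1)=1 G1=NOT G1=NOT 0=1 G2=0(const) G3=G1&G4=0&1=0 G4=G2|G0=0|1=1 -> 11001
Step 3: G0=(0+1>=1)=1 G1=NOT G1=NOT 1=0 G2=0(const) G3=G1&G4=1&1=1 G4=G2|G0=0|1=1 -> 10011

10011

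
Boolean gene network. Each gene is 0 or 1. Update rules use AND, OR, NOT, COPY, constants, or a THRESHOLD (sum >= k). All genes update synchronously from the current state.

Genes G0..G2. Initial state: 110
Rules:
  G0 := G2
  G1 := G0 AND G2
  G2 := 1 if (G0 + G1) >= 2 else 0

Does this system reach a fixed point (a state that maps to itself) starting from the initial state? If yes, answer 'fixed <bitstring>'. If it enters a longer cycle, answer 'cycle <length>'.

Answer: fixed 000

Derivation:
Step 0: 110
Step 1: G0=G2=0 G1=G0&G2=1&0=0 G2=(1+1>=2)=1 -> 001
Step 2: G0=G2=1 G1=G0&G2=0&1=0 G2=(0+0>=2)=0 -> 100
Step 3: G0=G2=0 G1=G0&G2=1&0=0 G2=(1+0>=2)=0 -> 000
Step 4: G0=G2=0 G1=G0&G2=0&0=0 G2=(0+0>=2)=0 -> 000
Fixed point reached at step 3: 000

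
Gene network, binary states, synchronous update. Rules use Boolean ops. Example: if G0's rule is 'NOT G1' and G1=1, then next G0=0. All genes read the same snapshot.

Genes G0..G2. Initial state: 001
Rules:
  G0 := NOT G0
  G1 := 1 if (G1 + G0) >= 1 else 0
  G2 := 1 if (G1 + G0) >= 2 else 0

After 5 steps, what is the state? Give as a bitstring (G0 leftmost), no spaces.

Step 1: G0=NOT G0=NOT 0=1 G1=(0+0>=1)=0 G2=(0+0>=2)=0 -> 100
Step 2: G0=NOT G0=NOT 1=0 G1=(0+1>=1)=1 G2=(0+1>=2)=0 -> 010
Step 3: G0=NOT G0=NOT 0=1 G1=(1+0>=1)=1 G2=(1+0>=2)=0 -> 110
Step 4: G0=NOT G0=NOT 1=0 G1=(1+1>=1)=1 G2=(1+1>=2)=1 -> 011
Step 5: G0=NOT G0=NOT 0=1 G1=(1+0>=1)=1 G2=(1+0>=2)=0 -> 110

110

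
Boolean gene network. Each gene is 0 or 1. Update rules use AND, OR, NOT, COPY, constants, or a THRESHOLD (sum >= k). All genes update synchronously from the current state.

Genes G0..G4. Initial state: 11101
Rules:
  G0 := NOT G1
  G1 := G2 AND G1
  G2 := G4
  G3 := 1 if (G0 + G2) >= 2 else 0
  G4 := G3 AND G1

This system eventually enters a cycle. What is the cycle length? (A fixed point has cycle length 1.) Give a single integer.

Answer: 1

Derivation:
Step 0: 11101
Step 1: G0=NOT G1=NOT 1=0 G1=G2&G1=1&1=1 G2=G4=1 G3=(1+1>=2)=1 G4=G3&G1=0&1=0 -> 01110
Step 2: G0=NOT G1=NOT 1=0 G1=G2&G1=1&1=1 G2=G4=0 G3=(0+1>=2)=0 G4=G3&G1=1&1=1 -> 01001
Step 3: G0=NOT G1=NOT 1=0 G1=G2&G1=0&1=0 G2=G4=1 G3=(0+0>=2)=0 G4=G3&G1=0&1=0 -> 00100
Step 4: G0=NOT G1=NOT 0=1 G1=G2&G1=1&0=0 G2=G4=0 G3=(0+1>=2)=0 G4=G3&G1=0&0=0 -> 10000
Step 5: G0=NOT G1=NOT 0=1 G1=G2&G1=0&0=0 G2=G4=0 G3=(1+0>=2)=0 G4=G3&G1=0&0=0 -> 10000
State from step 5 equals state from step 4 -> cycle length 1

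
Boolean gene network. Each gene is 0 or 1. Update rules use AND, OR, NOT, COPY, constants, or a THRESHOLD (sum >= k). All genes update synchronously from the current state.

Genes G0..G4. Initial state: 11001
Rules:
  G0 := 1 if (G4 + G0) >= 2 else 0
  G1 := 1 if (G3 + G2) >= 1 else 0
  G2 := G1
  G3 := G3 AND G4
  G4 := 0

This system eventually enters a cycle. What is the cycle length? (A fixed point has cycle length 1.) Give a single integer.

Answer: 2

Derivation:
Step 0: 11001
Step 1: G0=(1+1>=2)=1 G1=(0+0>=1)=0 G2=G1=1 G3=G3&G4=0&1=0 G4=0(const) -> 10100
Step 2: G0=(0+1>=2)=0 G1=(0+1>=1)=1 G2=G1=0 G3=G3&G4=0&0=0 G4=0(const) -> 01000
Step 3: G0=(0+0>=2)=0 G1=(0+0>=1)=0 G2=G1=1 G3=G3&G4=0&0=0 G4=0(const) -> 00100
Step 4: G0=(0+0>=2)=0 G1=(0+1>=1)=1 G2=G1=0 G3=G3&G4=0&0=0 G4=0(const) -> 01000
State from step 4 equals state from step 2 -> cycle length 2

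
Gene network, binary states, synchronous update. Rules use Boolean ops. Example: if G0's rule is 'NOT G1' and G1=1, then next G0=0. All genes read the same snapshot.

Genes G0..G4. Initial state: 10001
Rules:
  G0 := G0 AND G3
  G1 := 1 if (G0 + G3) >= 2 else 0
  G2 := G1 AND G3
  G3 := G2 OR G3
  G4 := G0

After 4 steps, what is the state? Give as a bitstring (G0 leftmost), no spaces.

Step 1: G0=G0&G3=1&0=0 G1=(1+0>=2)=0 G2=G1&G3=0&0=0 G3=G2|G3=0|0=0 G4=G0=1 -> 00001
Step 2: G0=G0&G3=0&0=0 G1=(0+0>=2)=0 G2=G1&G3=0&0=0 G3=G2|G3=0|0=0 G4=G0=0 -> 00000
Step 3: G0=G0&G3=0&0=0 G1=(0+0>=2)=0 G2=G1&G3=0&0=0 G3=G2|G3=0|0=0 G4=G0=0 -> 00000
Step 4: G0=G0&G3=0&0=0 G1=(0+0>=2)=0 G2=G1&G3=0&0=0 G3=G2|G3=0|0=0 G4=G0=0 -> 00000

00000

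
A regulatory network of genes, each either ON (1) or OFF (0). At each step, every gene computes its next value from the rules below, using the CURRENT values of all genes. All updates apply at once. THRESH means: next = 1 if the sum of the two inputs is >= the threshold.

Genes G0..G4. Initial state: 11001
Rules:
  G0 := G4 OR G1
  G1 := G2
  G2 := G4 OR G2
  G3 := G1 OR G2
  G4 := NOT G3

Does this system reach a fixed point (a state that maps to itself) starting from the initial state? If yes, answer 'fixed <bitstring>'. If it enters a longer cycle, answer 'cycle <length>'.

Answer: fixed 11110

Derivation:
Step 0: 11001
Step 1: G0=G4|G1=1|1=1 G1=G2=0 G2=G4|G2=1|0=1 G3=G1|G2=1|0=1 G4=NOT G3=NOT 0=1 -> 10111
Step 2: G0=G4|G1=1|0=1 G1=G2=1 G2=G4|G2=1|1=1 G3=G1|G2=0|1=1 G4=NOT G3=NOT 1=0 -> 11110
Step 3: G0=G4|G1=0|1=1 G1=G2=1 G2=G4|G2=0|1=1 G3=G1|G2=1|1=1 G4=NOT G3=NOT 1=0 -> 11110
Fixed point reached at step 2: 11110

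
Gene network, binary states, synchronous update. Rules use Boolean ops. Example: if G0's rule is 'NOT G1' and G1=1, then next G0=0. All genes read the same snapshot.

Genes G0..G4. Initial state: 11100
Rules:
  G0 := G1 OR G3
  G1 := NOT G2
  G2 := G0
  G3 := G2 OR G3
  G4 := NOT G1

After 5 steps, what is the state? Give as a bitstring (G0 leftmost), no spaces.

Step 1: G0=G1|G3=1|0=1 G1=NOT G2=NOT 1=0 G2=G0=1 G3=G2|G3=1|0=1 G4=NOT G1=NOT 1=0 -> 10110
Step 2: G0=G1|G3=0|1=1 G1=NOT G2=NOT 1=0 G2=G0=1 G3=G2|G3=1|1=1 G4=NOT G1=NOT 0=1 -> 10111
Step 3: G0=G1|G3=0|1=1 G1=NOT G2=NOT 1=0 G2=G0=1 G3=G2|G3=1|1=1 G4=NOT G1=NOT 0=1 -> 10111
Step 4: G0=G1|G3=0|1=1 G1=NOT G2=NOT 1=0 G2=G0=1 G3=G2|G3=1|1=1 G4=NOT G1=NOT 0=1 -> 10111
Step 5: G0=G1|G3=0|1=1 G1=NOT G2=NOT 1=0 G2=G0=1 G3=G2|G3=1|1=1 G4=NOT G1=NOT 0=1 -> 10111

10111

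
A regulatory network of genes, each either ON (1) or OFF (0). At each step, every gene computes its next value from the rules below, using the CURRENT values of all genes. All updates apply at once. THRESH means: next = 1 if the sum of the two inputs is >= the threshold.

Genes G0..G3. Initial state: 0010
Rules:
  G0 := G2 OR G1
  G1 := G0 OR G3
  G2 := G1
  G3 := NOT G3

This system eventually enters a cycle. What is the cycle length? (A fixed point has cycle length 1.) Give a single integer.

Step 0: 0010
Step 1: G0=G2|G1=1|0=1 G1=G0|G3=0|0=0 G2=G1=0 G3=NOT G3=NOT 0=1 -> 1001
Step 2: G0=G2|G1=0|0=0 G1=G0|G3=1|1=1 G2=G1=0 G3=NOT G3=NOT 1=0 -> 0100
Step 3: G0=G2|G1=0|1=1 G1=G0|G3=0|0=0 G2=G1=1 G3=NOT G3=NOT 0=1 -> 1011
Step 4: G0=G2|G1=1|0=1 G1=G0|G3=1|1=1 G2=G1=0 G3=NOT G3=NOT 1=0 -> 1100
Step 5: G0=G2|G1=0|1=1 G1=G0|G3=1|0=1 G2=G1=1 G3=NOT G3=NOT 0=1 -> 1111
Step 6: G0=G2|G1=1|1=1 G1=G0|G3=1|1=1 G2=G1=1 G3=NOT G3=NOT 1=0 -> 1110
Step 7: G0=G2|G1=1|1=1 G1=G0|G3=1|0=1 G2=G1=1 G3=NOT G3=NOT 0=1 -> 1111
State from step 7 equals state from step 5 -> cycle length 2

Answer: 2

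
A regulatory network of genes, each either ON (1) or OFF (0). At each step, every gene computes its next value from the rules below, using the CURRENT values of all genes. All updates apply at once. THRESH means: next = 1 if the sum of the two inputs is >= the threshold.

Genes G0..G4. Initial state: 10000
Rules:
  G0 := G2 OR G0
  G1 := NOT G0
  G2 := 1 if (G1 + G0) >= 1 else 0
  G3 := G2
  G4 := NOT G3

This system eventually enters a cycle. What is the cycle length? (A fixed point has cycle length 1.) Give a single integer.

Step 0: 10000
Step 1: G0=G2|G0=0|1=1 G1=NOT G0=NOT 1=0 G2=(0+1>=1)=1 G3=G2=0 G4=NOT G3=NOT 0=1 -> 10101
Step 2: G0=G2|G0=1|1=1 G1=NOT G0=NOT 1=0 G2=(0+1>=1)=1 G3=G2=1 G4=NOT G3=NOT 0=1 -> 10111
Step 3: G0=G2|G0=1|1=1 G1=NOT G0=NOT 1=0 G2=(0+1>=1)=1 G3=G2=1 G4=NOT G3=NOT 1=0 -> 10110
Step 4: G0=G2|G0=1|1=1 G1=NOT G0=NOT 1=0 G2=(0+1>=1)=1 G3=G2=1 G4=NOT G3=NOT 1=0 -> 10110
State from step 4 equals state from step 3 -> cycle length 1

Answer: 1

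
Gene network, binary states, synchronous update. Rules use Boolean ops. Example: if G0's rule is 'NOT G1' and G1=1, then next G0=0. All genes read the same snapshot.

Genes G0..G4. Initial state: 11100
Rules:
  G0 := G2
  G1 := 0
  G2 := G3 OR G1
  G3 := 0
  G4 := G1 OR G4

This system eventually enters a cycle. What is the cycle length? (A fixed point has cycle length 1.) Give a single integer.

Step 0: 11100
Step 1: G0=G2=1 G1=0(const) G2=G3|G1=0|1=1 G3=0(const) G4=G1|G4=1|0=1 -> 10101
Step 2: G0=G2=1 G1=0(const) G2=G3|G1=0|0=0 G3=0(const) G4=G1|G4=0|1=1 -> 10001
Step 3: G0=G2=0 G1=0(const) G2=G3|G1=0|0=0 G3=0(const) G4=G1|G4=0|1=1 -> 00001
Step 4: G0=G2=0 G1=0(const) G2=G3|G1=0|0=0 G3=0(const) G4=G1|G4=0|1=1 -> 00001
State from step 4 equals state from step 3 -> cycle length 1

Answer: 1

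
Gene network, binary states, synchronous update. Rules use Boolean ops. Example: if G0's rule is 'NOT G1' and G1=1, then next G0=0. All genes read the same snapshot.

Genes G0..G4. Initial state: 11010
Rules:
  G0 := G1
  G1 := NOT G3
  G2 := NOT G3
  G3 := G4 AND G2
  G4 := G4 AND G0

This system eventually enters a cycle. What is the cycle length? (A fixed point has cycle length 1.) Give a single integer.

Step 0: 11010
Step 1: G0=G1=1 G1=NOT G3=NOT 1=0 G2=NOT G3=NOT 1=0 G3=G4&G2=0&0=0 G4=G4&G0=0&1=0 -> 10000
Step 2: G0=G1=0 G1=NOT G3=NOT 0=1 G2=NOT G3=NOT 0=1 G3=G4&G2=0&0=0 G4=G4&G0=0&1=0 -> 01100
Step 3: G0=G1=1 G1=NOT G3=NOT 0=1 G2=NOT G3=NOT 0=1 G3=G4&G2=0&1=0 G4=G4&G0=0&0=0 -> 11100
Step 4: G0=G1=1 G1=NOT G3=NOT 0=1 G2=NOT G3=NOT 0=1 G3=G4&G2=0&1=0 G4=G4&G0=0&1=0 -> 11100
State from step 4 equals state from step 3 -> cycle length 1

Answer: 1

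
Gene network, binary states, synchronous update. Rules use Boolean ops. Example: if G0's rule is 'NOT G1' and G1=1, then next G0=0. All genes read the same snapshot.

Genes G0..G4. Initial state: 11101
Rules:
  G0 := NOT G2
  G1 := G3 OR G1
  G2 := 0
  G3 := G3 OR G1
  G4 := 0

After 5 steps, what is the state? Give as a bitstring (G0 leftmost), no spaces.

Step 1: G0=NOT G2=NOT 1=0 G1=G3|G1=0|1=1 G2=0(const) G3=G3|G1=0|1=1 G4=0(const) -> 01010
Step 2: G0=NOT G2=NOT 0=1 G1=G3|G1=1|1=1 G2=0(const) G3=G3|G1=1|1=1 G4=0(const) -> 11010
Step 3: G0=NOT G2=NOT 0=1 G1=G3|G1=1|1=1 G2=0(const) G3=G3|G1=1|1=1 G4=0(const) -> 11010
Step 4: G0=NOT G2=NOT 0=1 G1=G3|G1=1|1=1 G2=0(const) G3=G3|G1=1|1=1 G4=0(const) -> 11010
Step 5: G0=NOT G2=NOT 0=1 G1=G3|G1=1|1=1 G2=0(const) G3=G3|G1=1|1=1 G4=0(const) -> 11010

11010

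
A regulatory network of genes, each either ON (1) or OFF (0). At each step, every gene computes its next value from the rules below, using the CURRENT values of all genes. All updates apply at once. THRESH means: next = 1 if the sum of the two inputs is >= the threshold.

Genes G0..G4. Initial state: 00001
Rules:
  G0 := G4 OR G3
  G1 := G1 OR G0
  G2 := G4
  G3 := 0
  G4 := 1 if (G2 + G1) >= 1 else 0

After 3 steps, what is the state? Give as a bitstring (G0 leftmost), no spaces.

Step 1: G0=G4|G3=1|0=1 G1=G1|G0=0|0=0 G2=G4=1 G3=0(const) G4=(0+0>=1)=0 -> 10100
Step 2: G0=G4|G3=0|0=0 G1=G1|G0=0|1=1 G2=G4=0 G3=0(const) G4=(1+0>=1)=1 -> 01001
Step 3: G0=G4|G3=1|0=1 G1=G1|G0=1|0=1 G2=G4=1 G3=0(const) G4=(0+1>=1)=1 -> 11101

11101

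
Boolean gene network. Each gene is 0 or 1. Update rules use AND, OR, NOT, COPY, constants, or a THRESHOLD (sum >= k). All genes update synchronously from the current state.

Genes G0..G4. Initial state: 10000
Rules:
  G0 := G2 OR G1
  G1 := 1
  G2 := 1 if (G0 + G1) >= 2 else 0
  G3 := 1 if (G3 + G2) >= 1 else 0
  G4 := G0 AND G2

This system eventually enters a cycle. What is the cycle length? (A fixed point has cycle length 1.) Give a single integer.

Step 0: 10000
Step 1: G0=G2|G1=0|0=0 G1=1(const) G2=(1+0>=2)=0 G3=(0+0>=1)=0 G4=G0&G2=1&0=0 -> 01000
Step 2: G0=G2|G1=0|1=1 G1=1(const) G2=(0+1>=2)=0 G3=(0+0>=1)=0 G4=G0&G2=0&0=0 -> 11000
Step 3: G0=G2|G1=0|1=1 G1=1(const) G2=(1+1>=2)=1 G3=(0+0>=1)=0 G4=G0&G2=1&0=0 -> 11100
Step 4: G0=G2|G1=1|1=1 G1=1(const) G2=(1+1>=2)=1 G3=(0+1>=1)=1 G4=G0&G2=1&1=1 -> 11111
Step 5: G0=G2|G1=1|1=1 G1=1(const) G2=(1+1>=2)=1 G3=(1+1>=1)=1 G4=G0&G2=1&1=1 -> 11111
State from step 5 equals state from step 4 -> cycle length 1

Answer: 1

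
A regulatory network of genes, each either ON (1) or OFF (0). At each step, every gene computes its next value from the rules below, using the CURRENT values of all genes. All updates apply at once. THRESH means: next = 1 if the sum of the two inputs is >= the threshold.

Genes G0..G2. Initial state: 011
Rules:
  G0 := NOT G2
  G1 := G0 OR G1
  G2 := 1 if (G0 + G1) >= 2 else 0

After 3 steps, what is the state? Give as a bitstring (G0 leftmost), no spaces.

Step 1: G0=NOT G2=NOT 1=0 G1=G0|G1=0|1=1 G2=(0+1>=2)=0 -> 010
Step 2: G0=NOT G2=NOT 0=1 G1=G0|G1=0|1=1 G2=(0+1>=2)=0 -> 110
Step 3: G0=NOT G2=NOT 0=1 G1=G0|G1=1|1=1 G2=(1+1>=2)=1 -> 111

111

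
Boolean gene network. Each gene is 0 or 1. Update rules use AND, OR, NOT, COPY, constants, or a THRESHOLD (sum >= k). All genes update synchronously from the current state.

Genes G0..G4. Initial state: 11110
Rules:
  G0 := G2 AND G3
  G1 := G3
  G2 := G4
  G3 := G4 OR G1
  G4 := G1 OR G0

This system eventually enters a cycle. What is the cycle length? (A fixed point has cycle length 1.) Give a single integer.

Step 0: 11110
Step 1: G0=G2&G3=1&1=1 G1=G3=1 G2=G4=0 G3=G4|G1=0|1=1 G4=G1|G0=1|1=1 -> 11011
Step 2: G0=G2&G3=0&1=0 G1=G3=1 G2=G4=1 G3=G4|G1=1|1=1 G4=G1|G0=1|1=1 -> 01111
Step 3: G0=G2&G3=1&1=1 G1=G3=1 G2=G4=1 G3=G4|G1=1|1=1 G4=G1|G0=1|0=1 -> 11111
Step 4: G0=G2&G3=1&1=1 G1=G3=1 G2=G4=1 G3=G4|G1=1|1=1 G4=G1|G0=1|1=1 -> 11111
State from step 4 equals state from step 3 -> cycle length 1

Answer: 1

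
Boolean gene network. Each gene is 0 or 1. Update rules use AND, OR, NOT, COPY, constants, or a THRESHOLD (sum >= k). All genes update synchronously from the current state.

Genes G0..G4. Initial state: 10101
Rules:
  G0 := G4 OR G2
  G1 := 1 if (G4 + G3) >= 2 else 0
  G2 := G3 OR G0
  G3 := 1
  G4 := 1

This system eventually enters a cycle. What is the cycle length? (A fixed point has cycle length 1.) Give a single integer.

Answer: 1

Derivation:
Step 0: 10101
Step 1: G0=G4|G2=1|1=1 G1=(1+0>=2)=0 G2=G3|G0=0|1=1 G3=1(const) G4=1(const) -> 10111
Step 2: G0=G4|G2=1|1=1 G1=(1+1>=2)=1 G2=G3|G0=1|1=1 G3=1(const) G4=1(const) -> 11111
Step 3: G0=G4|G2=1|1=1 G1=(1+1>=2)=1 G2=G3|G0=1|1=1 G3=1(const) G4=1(const) -> 11111
State from step 3 equals state from step 2 -> cycle length 1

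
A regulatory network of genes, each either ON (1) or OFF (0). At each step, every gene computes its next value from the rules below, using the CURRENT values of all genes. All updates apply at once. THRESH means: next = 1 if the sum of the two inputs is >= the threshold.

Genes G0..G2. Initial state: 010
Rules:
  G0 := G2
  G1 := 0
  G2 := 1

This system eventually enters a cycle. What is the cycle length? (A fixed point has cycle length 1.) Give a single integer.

Step 0: 010
Step 1: G0=G2=0 G1=0(const) G2=1(const) -> 001
Step 2: G0=G2=1 G1=0(const) G2=1(const) -> 101
Step 3: G0=G2=1 G1=0(const) G2=1(const) -> 101
State from step 3 equals state from step 2 -> cycle length 1

Answer: 1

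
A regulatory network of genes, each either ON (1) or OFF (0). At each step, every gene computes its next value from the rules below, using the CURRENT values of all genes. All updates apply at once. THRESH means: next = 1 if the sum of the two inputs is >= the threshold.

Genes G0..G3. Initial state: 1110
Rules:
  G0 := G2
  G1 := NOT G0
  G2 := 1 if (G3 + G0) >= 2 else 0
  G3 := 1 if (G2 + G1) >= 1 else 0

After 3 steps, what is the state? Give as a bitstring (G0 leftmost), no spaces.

Step 1: G0=G2=1 G1=NOT G0=NOT 1=0 G2=(0+1>=2)=0 G3=(1+1>=1)=1 -> 1001
Step 2: G0=G2=0 G1=NOT G0=NOT 1=0 G2=(1+1>=2)=1 G3=(0+0>=1)=0 -> 0010
Step 3: G0=G2=1 G1=NOT G0=NOT 0=1 G2=(0+0>=2)=0 G3=(1+0>=1)=1 -> 1101

1101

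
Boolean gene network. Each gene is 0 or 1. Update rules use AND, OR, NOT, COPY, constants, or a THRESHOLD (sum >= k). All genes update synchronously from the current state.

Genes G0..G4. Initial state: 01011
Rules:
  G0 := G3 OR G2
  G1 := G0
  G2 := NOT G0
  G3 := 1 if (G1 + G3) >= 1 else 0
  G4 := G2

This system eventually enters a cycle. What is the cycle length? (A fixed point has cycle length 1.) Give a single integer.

Step 0: 01011
Step 1: G0=G3|G2=1|0=1 G1=G0=0 G2=NOT G0=NOT 0=1 G3=(1+1>=1)=1 G4=G2=0 -> 10110
Step 2: G0=G3|G2=1|1=1 G1=G0=1 G2=NOT G0=NOT 1=0 G3=(0+1>=1)=1 G4=G2=1 -> 11011
Step 3: G0=G3|G2=1|0=1 G1=G0=1 G2=NOT G0=NOT 1=0 G3=(1+1>=1)=1 G4=G2=0 -> 11010
Step 4: G0=G3|G2=1|0=1 G1=G0=1 G2=NOT G0=NOT 1=0 G3=(1+1>=1)=1 G4=G2=0 -> 11010
State from step 4 equals state from step 3 -> cycle length 1

Answer: 1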